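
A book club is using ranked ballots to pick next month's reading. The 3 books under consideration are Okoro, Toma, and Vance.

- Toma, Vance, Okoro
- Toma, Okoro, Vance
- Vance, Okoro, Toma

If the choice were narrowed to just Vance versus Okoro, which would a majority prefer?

Ballots ranking Vance above Okoro: 2.
Ballots ranking Okoro above Vance: 1.
Vance wins the head-to-head, 2–1.

Vance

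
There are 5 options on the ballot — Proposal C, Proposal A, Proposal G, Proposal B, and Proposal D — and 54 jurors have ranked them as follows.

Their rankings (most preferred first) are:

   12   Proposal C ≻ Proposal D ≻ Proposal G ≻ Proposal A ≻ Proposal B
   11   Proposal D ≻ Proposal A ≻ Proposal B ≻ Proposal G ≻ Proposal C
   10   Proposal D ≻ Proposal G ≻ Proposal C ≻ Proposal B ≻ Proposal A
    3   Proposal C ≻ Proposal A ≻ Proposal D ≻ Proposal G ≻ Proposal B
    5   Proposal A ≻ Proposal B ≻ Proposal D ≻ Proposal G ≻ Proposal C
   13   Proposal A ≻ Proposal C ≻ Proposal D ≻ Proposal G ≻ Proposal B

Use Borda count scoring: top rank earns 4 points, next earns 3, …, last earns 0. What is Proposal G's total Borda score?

Borda scores:
  Proposal C: 12·4 + 11·0 + 10·2 + 3·4 + 5·0 + 13·3 = 119
  Proposal A: 12·1 + 11·3 + 10·0 + 3·3 + 5·4 + 13·4 = 126
  Proposal G: 12·2 + 11·1 + 10·3 + 3·1 + 5·1 + 13·1 = 86
  Proposal B: 12·0 + 11·2 + 10·1 + 3·0 + 5·3 + 13·0 = 47
  Proposal D: 12·3 + 11·4 + 10·4 + 3·2 + 5·2 + 13·2 = 162

86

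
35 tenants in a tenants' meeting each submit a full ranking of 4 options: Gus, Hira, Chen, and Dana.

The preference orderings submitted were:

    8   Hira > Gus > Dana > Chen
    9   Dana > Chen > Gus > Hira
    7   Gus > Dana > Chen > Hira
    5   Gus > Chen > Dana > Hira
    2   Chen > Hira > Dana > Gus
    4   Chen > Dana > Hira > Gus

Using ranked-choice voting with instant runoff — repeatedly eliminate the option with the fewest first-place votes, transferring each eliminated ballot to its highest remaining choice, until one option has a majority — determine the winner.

Gus

Round 1: Gus 12, Dana 9, Hira 8, Chen 6. Chen has the fewest and is eliminated.
Round 2: Dana 13, Gus 12, Hira 10. Hira has the fewest and is eliminated.
Round 3: Gus 20, Dana 15. Gus has a majority.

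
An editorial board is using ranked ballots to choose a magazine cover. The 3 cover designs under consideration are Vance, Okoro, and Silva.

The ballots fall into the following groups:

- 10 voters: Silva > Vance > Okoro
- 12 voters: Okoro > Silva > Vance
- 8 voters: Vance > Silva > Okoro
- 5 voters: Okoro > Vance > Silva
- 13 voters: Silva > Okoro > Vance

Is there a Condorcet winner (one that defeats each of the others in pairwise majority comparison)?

Yes

Head-to-head results (48 voters total):
Vance vs Okoro: Okoro wins 30–18.
Vance vs Silva: Silva wins 35–13.
Okoro vs Silva: Silva wins 31–17.
Silva beats each rival — Vance (35–13), Okoro (31–17) — so Silva is the Condorcet winner.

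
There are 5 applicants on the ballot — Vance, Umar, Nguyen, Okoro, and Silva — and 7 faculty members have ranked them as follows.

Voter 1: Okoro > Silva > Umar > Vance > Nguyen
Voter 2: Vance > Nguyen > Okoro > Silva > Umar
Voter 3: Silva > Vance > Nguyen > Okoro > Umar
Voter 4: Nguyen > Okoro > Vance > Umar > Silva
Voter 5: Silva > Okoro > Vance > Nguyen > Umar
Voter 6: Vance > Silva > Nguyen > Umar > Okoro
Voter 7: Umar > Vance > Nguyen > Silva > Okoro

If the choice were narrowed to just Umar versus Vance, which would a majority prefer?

Vance

Ballots ranking Umar above Vance: 2.
Ballots ranking Vance above Umar: 5.
Vance wins the head-to-head, 5–2.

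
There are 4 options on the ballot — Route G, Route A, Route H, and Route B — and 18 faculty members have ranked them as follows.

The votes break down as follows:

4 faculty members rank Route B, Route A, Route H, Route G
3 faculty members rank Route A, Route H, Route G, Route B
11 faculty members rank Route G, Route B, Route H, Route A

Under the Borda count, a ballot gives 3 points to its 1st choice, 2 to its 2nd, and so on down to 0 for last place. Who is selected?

Route G

Borda scores:
  Route G: 4·0 + 3·1 + 11·3 = 36
  Route A: 4·2 + 3·3 + 11·0 = 17
  Route H: 4·1 + 3·2 + 11·1 = 21
  Route B: 4·3 + 3·0 + 11·2 = 34
Route G has the highest total.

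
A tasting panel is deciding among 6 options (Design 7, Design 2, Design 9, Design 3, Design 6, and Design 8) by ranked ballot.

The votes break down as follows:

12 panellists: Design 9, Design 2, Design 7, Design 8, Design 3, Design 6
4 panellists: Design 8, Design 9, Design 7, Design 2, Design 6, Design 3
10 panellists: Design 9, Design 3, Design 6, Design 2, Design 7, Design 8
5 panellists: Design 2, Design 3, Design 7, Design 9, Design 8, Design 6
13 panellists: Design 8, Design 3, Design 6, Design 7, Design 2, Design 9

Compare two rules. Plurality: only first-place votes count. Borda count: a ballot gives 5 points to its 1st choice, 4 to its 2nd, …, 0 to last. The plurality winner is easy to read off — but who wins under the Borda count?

Design 9

Plurality first-place counts: Design 7 0, Design 2 5, Design 9 22, Design 3 0, Design 6 0, Design 8 17 → Design 9.
Borda totals: Design 7 99, Design 2 114, Design 9 136, Design 3 124, Design 6 73, Design 8 114 → Design 9.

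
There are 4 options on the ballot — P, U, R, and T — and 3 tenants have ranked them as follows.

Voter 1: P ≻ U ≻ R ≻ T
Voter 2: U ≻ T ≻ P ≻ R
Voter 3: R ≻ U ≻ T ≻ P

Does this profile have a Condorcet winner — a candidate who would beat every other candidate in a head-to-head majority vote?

Head-to-head results (3 voters total):
P vs U: U wins 2–1.
P vs R: P wins 2–1.
P vs T: T wins 2–1.
U vs R: U wins 2–1.
U vs T: U wins 3–0.
R vs T: R wins 2–1.
U beats each rival — P (2–1), R (2–1), T (3–0) — so U is the Condorcet winner.

Yes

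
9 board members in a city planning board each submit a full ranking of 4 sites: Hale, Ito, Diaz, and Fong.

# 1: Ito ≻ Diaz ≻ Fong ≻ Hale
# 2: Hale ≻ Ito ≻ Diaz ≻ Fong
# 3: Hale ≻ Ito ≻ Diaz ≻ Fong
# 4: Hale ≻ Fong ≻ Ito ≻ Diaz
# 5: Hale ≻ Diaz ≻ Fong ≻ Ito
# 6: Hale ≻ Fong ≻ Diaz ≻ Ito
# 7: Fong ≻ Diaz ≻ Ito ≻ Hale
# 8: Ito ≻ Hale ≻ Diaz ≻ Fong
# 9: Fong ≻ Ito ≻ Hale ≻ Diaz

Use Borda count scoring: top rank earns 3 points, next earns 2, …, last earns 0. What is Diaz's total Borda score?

Borda scores:
  Hale: 0 + 3 + 3 + 3 + 3 + 3 + 0 + 2 + 1 = 18
  Ito: 3 + 2 + 2 + 1 + 0 + 0 + 1 + 3 + 2 = 14
  Diaz: 2 + 1 + 1 + 0 + 2 + 1 + 2 + 1 + 0 = 10
  Fong: 1 + 0 + 0 + 2 + 1 + 2 + 3 + 0 + 3 = 12

10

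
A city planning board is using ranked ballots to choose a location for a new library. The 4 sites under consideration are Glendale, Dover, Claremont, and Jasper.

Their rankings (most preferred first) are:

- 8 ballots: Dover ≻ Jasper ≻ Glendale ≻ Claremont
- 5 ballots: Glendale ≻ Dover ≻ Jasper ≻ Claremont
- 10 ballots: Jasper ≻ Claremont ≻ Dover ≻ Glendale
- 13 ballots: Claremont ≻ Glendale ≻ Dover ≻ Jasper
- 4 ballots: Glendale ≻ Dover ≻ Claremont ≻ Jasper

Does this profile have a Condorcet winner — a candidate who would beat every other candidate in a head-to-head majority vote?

No

Head-to-head results (40 voters total):
Glendale vs Dover: Glendale wins 22–18.
Glendale vs Claremont: Claremont wins 23–17.
Glendale vs Jasper: Glendale wins 22–18.
Dover vs Claremont: Claremont wins 23–17.
Dover vs Jasper: Dover wins 30–10.
Claremont vs Jasper: Jasper wins 23–17.
No candidate beats all others: Glendale beats Jasper beats Claremont beats Glendale, a majority cycle.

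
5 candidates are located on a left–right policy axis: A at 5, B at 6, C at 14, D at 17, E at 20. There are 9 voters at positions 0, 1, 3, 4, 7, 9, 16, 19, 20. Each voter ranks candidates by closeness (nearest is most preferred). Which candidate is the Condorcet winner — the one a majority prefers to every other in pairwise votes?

B

With single-peaked preferences on a line, the Condorcet winner is the candidate closest to the median voter.
The median voter (position 7) is closest to B at 6.
Check: B vs D — voters closer to B: 6 of 9.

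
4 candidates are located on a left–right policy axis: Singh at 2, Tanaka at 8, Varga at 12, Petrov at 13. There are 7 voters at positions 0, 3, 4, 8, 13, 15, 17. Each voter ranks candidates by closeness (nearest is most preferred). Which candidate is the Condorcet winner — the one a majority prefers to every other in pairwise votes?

Tanaka

With single-peaked preferences on a line, the Condorcet winner is the candidate closest to the median voter.
The median voter (position 8) is closest to Tanaka at 8.
Check: Tanaka vs Varga — voters closer to Tanaka: 4 of 7.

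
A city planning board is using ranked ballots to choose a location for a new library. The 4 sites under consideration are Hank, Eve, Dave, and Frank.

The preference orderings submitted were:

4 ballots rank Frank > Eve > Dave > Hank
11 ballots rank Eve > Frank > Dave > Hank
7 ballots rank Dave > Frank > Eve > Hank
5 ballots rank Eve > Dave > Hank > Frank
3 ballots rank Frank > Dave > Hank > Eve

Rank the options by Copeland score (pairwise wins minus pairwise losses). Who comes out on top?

Eve

Pairwise results:
  Hank vs Eve: Eve wins 27–3.
  Hank vs Dave: Dave wins 30–0.
  Hank vs Frank: Frank wins 25–5.
  Eve vs Dave: Eve wins 20–10.
  Eve vs Frank: Eve wins 16–14.
  Dave vs Frank: Frank wins 18–12.
Copeland scores (wins − losses):
  Hank: 0 − 3 = -3
  Eve: 3 − 0 = 3
  Dave: 1 − 2 = -1
  Frank: 2 − 1 = 1
Eve has the best Copeland score.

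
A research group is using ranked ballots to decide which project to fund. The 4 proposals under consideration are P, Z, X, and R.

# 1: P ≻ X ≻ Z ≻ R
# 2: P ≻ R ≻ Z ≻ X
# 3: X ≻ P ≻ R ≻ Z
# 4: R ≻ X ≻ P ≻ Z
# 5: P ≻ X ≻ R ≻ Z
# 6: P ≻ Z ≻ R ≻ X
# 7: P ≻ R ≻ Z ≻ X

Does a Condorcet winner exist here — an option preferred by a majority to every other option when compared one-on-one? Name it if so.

Head-to-head results (7 voters total):
P vs Z: P wins 7–0.
P vs X: P wins 5–2.
P vs R: P wins 6–1.
Z vs X: X wins 4–3.
Z vs R: R wins 5–2.
X vs R: R wins 4–3.
P beats each rival — Z (7–0), X (5–2), R (6–1) — so P is the Condorcet winner.

P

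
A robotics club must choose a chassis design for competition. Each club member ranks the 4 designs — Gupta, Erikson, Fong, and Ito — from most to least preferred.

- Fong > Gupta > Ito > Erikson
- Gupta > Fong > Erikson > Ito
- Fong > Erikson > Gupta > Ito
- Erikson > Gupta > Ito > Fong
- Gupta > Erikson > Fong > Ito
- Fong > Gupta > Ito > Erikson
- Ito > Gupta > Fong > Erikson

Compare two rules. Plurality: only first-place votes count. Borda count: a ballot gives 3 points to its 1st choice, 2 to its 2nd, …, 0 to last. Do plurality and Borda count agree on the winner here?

Plurality first-place counts: Gupta 2, Erikson 1, Fong 3, Ito 1 → Fong.
Borda totals: Gupta 15, Erikson 8, Fong 13, Ito 6 → Gupta.
The two rules disagree: plurality picks Fong, Borda picks Gupta.

No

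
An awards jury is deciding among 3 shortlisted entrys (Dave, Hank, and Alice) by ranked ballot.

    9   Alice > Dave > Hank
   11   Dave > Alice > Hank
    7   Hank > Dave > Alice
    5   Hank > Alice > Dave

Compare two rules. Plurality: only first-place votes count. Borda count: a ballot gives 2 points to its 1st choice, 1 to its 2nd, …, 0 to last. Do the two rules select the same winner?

No

Plurality first-place counts: Dave 11, Hank 12, Alice 9 → Hank.
Borda totals: Dave 38, Hank 24, Alice 34 → Dave.
The two rules disagree: plurality picks Hank, Borda picks Dave.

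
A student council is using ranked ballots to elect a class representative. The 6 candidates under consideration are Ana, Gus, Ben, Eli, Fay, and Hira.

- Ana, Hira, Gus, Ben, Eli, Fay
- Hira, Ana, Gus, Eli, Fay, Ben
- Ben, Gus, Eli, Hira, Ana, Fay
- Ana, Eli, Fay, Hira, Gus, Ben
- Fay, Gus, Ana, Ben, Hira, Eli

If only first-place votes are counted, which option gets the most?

Ana

First-place vote totals:
  Ana: 2
  Gus: 0
  Ben: 1
  Eli: 0
  Fay: 1
  Hira: 1
Ana has the most first-place votes.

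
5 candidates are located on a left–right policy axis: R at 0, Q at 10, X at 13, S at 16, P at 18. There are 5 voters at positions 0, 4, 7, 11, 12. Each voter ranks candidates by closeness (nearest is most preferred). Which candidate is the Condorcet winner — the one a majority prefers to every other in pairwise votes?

Q

With single-peaked preferences on a line, the Condorcet winner is the candidate closest to the median voter.
The median voter (position 7) is closest to Q at 10.
Check: Q vs R — voters closer to Q: 3 of 5.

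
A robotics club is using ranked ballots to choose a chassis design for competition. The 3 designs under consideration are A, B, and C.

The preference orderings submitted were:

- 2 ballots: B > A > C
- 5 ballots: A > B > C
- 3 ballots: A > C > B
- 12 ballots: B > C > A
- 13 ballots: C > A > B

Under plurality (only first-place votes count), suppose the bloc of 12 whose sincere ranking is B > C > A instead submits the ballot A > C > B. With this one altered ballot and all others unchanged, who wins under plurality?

A

First-place totals with the altered ballot: A 20, B 2, C 13.
The switch changes the winner from B to A.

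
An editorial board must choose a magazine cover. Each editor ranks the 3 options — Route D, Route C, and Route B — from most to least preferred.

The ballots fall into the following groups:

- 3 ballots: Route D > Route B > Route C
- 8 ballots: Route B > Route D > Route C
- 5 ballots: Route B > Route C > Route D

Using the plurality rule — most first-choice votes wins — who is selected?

First-place vote totals:
  Route D: 3
  Route C: 0
  Route B: 13
Route B has the most first-place votes.

Route B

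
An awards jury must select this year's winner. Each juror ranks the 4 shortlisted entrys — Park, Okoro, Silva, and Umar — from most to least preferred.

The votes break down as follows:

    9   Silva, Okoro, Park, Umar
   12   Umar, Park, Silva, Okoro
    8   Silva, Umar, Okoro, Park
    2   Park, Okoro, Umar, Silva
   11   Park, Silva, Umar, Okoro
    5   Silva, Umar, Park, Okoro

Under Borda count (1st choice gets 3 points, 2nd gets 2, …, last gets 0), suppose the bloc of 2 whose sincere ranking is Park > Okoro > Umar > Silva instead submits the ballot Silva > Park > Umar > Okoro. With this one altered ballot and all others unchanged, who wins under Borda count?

Borda totals with the altered ballot: Park 75, Okoro 26, Silva 106, Umar 75.
The winner is unchanged: still Silva.

Silva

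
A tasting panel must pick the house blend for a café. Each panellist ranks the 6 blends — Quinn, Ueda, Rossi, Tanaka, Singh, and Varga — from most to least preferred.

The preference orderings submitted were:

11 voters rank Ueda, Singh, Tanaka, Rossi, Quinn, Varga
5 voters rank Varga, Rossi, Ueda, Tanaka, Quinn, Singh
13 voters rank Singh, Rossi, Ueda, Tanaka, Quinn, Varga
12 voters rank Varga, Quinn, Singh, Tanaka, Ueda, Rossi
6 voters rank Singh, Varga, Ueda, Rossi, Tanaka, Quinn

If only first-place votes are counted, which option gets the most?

First-place vote totals:
  Quinn: 0
  Ueda: 11
  Rossi: 0
  Tanaka: 0
  Singh: 19
  Varga: 17
Singh has the most first-place votes.

Singh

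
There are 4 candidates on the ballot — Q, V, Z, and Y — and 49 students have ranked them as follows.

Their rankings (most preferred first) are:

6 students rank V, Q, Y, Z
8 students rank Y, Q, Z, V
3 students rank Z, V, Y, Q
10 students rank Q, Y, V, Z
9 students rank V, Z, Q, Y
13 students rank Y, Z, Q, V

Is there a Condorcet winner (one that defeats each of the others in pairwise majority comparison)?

No

Head-to-head results (49 voters total):
Q vs V: Q wins 31–18.
Q vs Z: Z wins 25–24.
Q vs Y: Q wins 25–24.
V vs Z: V wins 25–24.
V vs Y: Y wins 31–18.
Z vs Y: Y wins 37–12.
No candidate beats all others: Q beats V beats Z beats Q, a majority cycle.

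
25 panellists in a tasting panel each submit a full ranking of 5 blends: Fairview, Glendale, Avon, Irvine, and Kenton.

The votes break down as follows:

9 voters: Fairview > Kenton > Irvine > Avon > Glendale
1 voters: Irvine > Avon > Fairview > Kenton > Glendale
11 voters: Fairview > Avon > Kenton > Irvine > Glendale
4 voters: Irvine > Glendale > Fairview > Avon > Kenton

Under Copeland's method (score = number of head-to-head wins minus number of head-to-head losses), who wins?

Pairwise results:
  Fairview vs Glendale: Fairview wins 21–4.
  Fairview vs Avon: Fairview wins 24–1.
  Fairview vs Irvine: Fairview wins 20–5.
  Fairview vs Kenton: Fairview wins 25–0.
  Glendale vs Avon: Avon wins 21–4.
  Glendale vs Irvine: Irvine wins 25–0.
  Glendale vs Kenton: Kenton wins 21–4.
  Avon vs Irvine: Irvine wins 14–11.
  Avon vs Kenton: Avon wins 16–9.
  Irvine vs Kenton: Kenton wins 20–5.
Copeland scores (wins − losses):
  Fairview: 4 − 0 = 4
  Glendale: 0 − 4 = -4
  Avon: 2 − 2 = 0
  Irvine: 2 − 2 = 0
  Kenton: 2 − 2 = 0
Fairview has the best Copeland score.

Fairview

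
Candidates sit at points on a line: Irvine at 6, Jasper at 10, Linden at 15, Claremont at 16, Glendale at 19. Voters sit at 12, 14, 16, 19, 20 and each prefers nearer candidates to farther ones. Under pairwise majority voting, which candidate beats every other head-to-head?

With single-peaked preferences on a line, the Condorcet winner is the candidate closest to the median voter.
The median voter (position 16) is closest to Claremont at 16.
Check: Claremont vs Irvine — voters closer to Claremont: 5 of 5.

Claremont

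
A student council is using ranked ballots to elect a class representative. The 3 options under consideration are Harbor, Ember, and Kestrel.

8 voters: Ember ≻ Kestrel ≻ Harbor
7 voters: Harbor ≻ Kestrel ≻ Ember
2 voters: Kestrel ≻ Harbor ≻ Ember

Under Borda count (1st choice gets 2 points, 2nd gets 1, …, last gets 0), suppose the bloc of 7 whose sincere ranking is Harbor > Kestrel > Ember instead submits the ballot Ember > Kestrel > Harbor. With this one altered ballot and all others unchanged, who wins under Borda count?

Ember

Borda totals with the altered ballot: Harbor 2, Ember 30, Kestrel 19.
The switch changes the winner from Kestrel to Ember.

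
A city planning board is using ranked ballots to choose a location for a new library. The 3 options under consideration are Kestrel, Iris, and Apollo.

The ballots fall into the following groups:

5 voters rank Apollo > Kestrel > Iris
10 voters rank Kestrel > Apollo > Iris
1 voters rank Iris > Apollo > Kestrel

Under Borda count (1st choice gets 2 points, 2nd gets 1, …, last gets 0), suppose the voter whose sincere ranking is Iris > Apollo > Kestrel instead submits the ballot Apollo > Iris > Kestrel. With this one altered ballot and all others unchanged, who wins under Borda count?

Kestrel

Borda totals with the altered ballot: Kestrel 25, Iris 1, Apollo 22.
The winner is unchanged: still Kestrel.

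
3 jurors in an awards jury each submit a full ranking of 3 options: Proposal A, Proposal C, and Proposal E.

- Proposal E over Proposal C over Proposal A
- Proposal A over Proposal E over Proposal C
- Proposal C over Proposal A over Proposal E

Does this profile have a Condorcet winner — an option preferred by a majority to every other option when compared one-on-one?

Head-to-head results (3 voters total):
Proposal A vs Proposal C: Proposal C wins 2–1.
Proposal A vs Proposal E: Proposal A wins 2–1.
Proposal C vs Proposal E: Proposal E wins 2–1.
No candidate beats all others: Proposal A beats Proposal E beats Proposal C beats Proposal A, a majority cycle.

No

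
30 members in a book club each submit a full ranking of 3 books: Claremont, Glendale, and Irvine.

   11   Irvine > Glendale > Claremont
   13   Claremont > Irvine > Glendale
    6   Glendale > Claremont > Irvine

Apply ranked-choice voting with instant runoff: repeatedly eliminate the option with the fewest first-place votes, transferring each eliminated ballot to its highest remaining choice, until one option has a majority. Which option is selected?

Claremont

Round 1: Claremont 13, Irvine 11, Glendale 6. Glendale has the fewest and is eliminated.
Round 2: Claremont 19, Irvine 11. Claremont has a majority.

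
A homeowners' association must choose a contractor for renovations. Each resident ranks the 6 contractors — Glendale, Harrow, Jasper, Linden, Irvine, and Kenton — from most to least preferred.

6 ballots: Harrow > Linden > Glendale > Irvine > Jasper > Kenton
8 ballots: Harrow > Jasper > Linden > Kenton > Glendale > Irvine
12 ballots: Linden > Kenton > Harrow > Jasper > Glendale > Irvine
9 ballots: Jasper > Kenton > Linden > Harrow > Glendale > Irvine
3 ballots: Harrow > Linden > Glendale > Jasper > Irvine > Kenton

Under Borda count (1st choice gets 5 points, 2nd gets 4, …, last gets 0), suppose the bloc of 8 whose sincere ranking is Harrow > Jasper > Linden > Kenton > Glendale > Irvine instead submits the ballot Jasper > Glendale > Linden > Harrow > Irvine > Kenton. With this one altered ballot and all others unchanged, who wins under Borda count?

Borda totals with the altered ballot: Glendale 80, Harrow 115, Jasper 121, Linden 147, Irvine 23, Kenton 84.
The winner is unchanged: still Linden.

Linden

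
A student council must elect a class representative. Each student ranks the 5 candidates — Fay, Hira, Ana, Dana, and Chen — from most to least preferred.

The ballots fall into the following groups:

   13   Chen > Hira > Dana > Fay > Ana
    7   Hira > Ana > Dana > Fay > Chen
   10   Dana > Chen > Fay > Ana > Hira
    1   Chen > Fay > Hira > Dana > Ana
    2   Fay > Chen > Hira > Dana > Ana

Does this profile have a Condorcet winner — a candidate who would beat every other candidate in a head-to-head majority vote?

Head-to-head results (33 voters total):
Fay vs Hira: Hira wins 20–13.
Fay vs Ana: Fay wins 26–7.
Fay vs Dana: Dana wins 30–3.
Fay vs Chen: Chen wins 24–9.
Hira vs Ana: Hira wins 23–10.
Hira vs Dana: Hira wins 23–10.
Hira vs Chen: Chen wins 26–7.
Ana vs Dana: Dana wins 26–7.
Ana vs Chen: Chen wins 26–7.
Dana vs Chen: Dana wins 17–16.
No candidate beats all others: Hira beats Dana beats Chen beats Hira, a majority cycle.

No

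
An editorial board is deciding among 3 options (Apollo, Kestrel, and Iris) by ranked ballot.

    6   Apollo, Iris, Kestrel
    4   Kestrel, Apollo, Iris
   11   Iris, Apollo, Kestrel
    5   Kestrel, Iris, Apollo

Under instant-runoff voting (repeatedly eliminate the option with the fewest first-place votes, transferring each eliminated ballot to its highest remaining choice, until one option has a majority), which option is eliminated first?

Round 1: Iris 11, Kestrel 9, Apollo 6. Apollo has the fewest and is eliminated.
Round 2: Iris 17, Kestrel 9. Iris has a majority.

Apollo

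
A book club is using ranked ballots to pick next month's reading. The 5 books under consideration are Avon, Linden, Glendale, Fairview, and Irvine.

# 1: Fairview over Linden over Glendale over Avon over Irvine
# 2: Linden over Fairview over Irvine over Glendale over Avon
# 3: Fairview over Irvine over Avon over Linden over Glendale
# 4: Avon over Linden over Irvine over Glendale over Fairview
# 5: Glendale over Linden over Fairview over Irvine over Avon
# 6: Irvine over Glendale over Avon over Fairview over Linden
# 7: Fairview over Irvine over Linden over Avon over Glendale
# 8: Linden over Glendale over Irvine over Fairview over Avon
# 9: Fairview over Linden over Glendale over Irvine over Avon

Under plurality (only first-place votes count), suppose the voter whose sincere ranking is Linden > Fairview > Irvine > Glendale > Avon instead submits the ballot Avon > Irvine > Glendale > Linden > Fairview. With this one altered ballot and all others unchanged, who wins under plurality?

Fairview

First-place totals with the altered ballot: Avon 2, Linden 1, Glendale 1, Fairview 4, Irvine 1.
The winner is unchanged: still Fairview.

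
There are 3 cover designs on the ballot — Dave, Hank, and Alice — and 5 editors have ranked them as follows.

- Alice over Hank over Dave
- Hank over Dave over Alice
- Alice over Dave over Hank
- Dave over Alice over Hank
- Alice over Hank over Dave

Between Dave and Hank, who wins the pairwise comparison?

Hank

Ballots ranking Dave above Hank: 2.
Ballots ranking Hank above Dave: 3.
Hank wins the head-to-head, 3–2.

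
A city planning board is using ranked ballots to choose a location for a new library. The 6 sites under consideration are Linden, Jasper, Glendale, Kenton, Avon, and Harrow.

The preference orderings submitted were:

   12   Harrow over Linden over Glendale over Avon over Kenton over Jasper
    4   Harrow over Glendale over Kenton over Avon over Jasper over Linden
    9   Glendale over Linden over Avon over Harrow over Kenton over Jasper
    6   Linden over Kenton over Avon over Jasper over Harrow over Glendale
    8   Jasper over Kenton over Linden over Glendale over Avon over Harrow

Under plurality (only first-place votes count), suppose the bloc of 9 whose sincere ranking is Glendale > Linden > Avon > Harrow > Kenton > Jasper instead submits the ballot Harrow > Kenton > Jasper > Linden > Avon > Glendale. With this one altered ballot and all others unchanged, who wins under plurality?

Harrow

First-place totals with the altered ballot: Linden 6, Jasper 8, Glendale 0, Kenton 0, Avon 0, Harrow 25.
The winner is unchanged: still Harrow.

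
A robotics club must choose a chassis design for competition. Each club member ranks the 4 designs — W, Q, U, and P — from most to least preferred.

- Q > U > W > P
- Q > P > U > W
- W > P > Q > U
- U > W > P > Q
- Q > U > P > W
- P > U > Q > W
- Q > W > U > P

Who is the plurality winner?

Q

First-place vote totals:
  W: 1
  Q: 4
  U: 1
  P: 1
Q has the most first-place votes.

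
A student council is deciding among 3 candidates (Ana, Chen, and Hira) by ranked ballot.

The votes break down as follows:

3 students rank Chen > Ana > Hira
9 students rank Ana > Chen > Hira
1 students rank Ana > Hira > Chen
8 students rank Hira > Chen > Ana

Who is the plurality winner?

Ana

First-place vote totals:
  Ana: 10
  Chen: 3
  Hira: 8
Ana has the most first-place votes.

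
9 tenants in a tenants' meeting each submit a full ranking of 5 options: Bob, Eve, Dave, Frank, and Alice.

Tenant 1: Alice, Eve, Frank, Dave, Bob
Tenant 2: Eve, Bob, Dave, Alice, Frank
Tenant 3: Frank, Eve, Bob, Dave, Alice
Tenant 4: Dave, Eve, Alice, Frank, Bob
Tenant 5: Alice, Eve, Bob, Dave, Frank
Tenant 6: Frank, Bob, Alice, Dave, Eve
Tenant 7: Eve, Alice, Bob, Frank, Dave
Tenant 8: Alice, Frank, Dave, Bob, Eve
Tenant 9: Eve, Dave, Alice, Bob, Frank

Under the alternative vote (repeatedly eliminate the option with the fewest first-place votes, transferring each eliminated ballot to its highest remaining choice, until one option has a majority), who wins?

Round 1: Eve 3, Alice 3, Frank 2, Dave 1, Bob 0. Bob has the fewest and is eliminated.
Round 2: Eve 3, Alice 3, Frank 2, Dave 1. Dave has the fewest and is eliminated.
Round 3: Eve 4, Alice 3, Frank 2. Frank has the fewest and is eliminated.
Round 4: Eve 5, Alice 4. Eve has a majority.

Eve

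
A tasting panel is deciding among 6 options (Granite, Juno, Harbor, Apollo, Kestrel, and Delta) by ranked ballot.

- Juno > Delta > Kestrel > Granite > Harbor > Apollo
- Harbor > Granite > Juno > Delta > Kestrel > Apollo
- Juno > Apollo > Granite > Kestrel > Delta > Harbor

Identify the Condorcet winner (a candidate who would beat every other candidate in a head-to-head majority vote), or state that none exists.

Head-to-head results (3 voters total):
Granite vs Juno: Juno wins 2–1.
Granite vs Harbor: Granite wins 2–1.
Granite vs Apollo: Granite wins 2–1.
Granite vs Kestrel: Granite wins 2–1.
Granite vs Delta: Granite wins 2–1.
Juno vs Harbor: Juno wins 2–1.
Juno vs Apollo: Juno wins 3–0.
Juno vs Kestrel: Juno wins 3–0.
Juno vs Delta: Juno wins 3–0.
Harbor vs Apollo: Harbor wins 2–1.
Harbor vs Kestrel: Kestrel wins 2–1.
Harbor vs Delta: Delta wins 2–1.
Apollo vs Kestrel: Kestrel wins 2–1.
Apollo vs Delta: Delta wins 2–1.
Kestrel vs Delta: Delta wins 2–1.
Juno beats each rival — Granite (2–1), Harbor (2–1), Apollo (3–0), Kestrel (3–0), Delta (3–0) — so Juno is the Condorcet winner.

Juno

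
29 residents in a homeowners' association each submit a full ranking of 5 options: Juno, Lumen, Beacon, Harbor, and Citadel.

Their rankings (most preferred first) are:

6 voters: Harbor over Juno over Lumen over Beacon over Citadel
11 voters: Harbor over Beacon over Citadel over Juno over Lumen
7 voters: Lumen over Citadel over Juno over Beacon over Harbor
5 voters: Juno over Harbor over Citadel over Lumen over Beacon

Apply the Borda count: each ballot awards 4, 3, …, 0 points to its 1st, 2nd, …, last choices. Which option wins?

Harbor

Borda scores:
  Juno: 6·3 + 11·1 + 7·2 + 5·4 = 63
  Lumen: 6·2 + 11·0 + 7·4 + 5·1 = 45
  Beacon: 6·1 + 11·3 + 7·1 + 5·0 = 46
  Harbor: 6·4 + 11·4 + 7·0 + 5·3 = 83
  Citadel: 6·0 + 11·2 + 7·3 + 5·2 = 53
Harbor has the highest total.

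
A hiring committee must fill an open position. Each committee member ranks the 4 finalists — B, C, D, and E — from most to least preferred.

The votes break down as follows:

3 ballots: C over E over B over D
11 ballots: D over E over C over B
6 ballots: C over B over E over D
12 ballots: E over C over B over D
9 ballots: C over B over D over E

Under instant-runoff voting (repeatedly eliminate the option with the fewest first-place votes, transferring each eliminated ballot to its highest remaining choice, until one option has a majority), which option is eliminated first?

Round 1: C 18, E 12, D 11, B 0. B has the fewest and is eliminated.
Round 2: C 18, E 12, D 11. D has the fewest and is eliminated.
Round 3: E 23, C 18. E has a majority.

B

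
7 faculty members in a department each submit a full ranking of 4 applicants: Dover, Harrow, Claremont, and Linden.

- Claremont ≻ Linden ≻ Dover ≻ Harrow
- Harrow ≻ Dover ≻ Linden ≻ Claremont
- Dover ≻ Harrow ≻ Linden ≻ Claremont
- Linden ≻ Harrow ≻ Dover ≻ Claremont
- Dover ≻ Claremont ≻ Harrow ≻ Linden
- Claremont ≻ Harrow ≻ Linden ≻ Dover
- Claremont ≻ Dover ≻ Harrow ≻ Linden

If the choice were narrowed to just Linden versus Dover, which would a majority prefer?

Dover

Ballots ranking Linden above Dover: 3.
Ballots ranking Dover above Linden: 4.
Dover wins the head-to-head, 4–3.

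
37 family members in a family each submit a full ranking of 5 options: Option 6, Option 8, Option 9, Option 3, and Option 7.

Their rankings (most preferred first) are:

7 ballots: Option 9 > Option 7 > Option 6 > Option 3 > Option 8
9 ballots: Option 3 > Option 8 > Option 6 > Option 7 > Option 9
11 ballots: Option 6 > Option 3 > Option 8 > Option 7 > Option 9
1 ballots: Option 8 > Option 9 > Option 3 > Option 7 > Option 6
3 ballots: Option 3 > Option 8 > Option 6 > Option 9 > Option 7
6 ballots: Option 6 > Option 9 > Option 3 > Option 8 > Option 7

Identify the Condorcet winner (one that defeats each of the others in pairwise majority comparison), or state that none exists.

Head-to-head results (37 voters total):
Option 6 vs Option 8: Option 6 wins 24–13.
Option 6 vs Option 9: Option 6 wins 29–8.
Option 6 vs Option 3: Option 6 wins 24–13.
Option 6 vs Option 7: Option 6 wins 29–8.
Option 8 vs Option 9: Option 8 wins 24–13.
Option 8 vs Option 3: Option 3 wins 36–1.
Option 8 vs Option 7: Option 8 wins 30–7.
Option 9 vs Option 3: Option 3 wins 23–14.
Option 9 vs Option 7: Option 7 wins 20–17.
Option 3 vs Option 7: Option 3 wins 30–7.
Option 6 beats each rival — Option 8 (24–13), Option 9 (29–8), Option 3 (24–13), Option 7 (29–8) — so Option 6 is the Condorcet winner.

Option 6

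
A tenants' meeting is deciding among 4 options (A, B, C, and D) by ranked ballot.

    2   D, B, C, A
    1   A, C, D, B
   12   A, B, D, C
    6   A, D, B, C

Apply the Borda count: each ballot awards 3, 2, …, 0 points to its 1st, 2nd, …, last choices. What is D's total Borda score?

31

Borda scores:
  A: 2·0 + 3 + 12·3 + 6·3 = 57
  B: 2·2 + 0 + 12·2 + 6·1 = 34
  C: 2·1 + 2 + 12·0 + 6·0 = 4
  D: 2·3 + 1 + 12·1 + 6·2 = 31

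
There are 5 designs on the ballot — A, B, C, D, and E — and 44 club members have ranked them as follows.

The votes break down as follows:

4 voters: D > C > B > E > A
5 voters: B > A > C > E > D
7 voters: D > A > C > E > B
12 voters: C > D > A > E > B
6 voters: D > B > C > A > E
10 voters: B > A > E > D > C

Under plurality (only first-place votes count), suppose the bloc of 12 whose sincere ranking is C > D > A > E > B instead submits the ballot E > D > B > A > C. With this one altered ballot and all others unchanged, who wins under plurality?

First-place totals with the altered ballot: A 0, B 15, C 0, D 17, E 12.
The winner is unchanged: still D.

D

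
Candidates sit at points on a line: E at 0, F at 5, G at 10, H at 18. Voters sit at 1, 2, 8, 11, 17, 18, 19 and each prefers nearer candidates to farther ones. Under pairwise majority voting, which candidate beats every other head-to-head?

With single-peaked preferences on a line, the Condorcet winner is the candidate closest to the median voter.
The median voter (position 11) is closest to G at 10.
Check: G vs F — voters closer to G: 5 of 7.

G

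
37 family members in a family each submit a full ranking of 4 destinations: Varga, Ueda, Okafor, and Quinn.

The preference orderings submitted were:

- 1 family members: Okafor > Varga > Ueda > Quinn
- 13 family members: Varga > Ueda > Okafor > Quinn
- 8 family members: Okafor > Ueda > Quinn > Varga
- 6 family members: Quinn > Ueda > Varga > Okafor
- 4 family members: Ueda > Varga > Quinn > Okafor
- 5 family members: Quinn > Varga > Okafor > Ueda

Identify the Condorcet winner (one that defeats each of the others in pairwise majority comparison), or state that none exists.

Head-to-head results (37 voters total):
Varga vs Ueda: Varga wins 19–18.
Varga vs Okafor: Varga wins 28–9.
Varga vs Quinn: Quinn wins 19–18.
Ueda vs Okafor: Ueda wins 23–14.
Ueda vs Quinn: Ueda wins 26–11.
Okafor vs Quinn: Okafor wins 22–15.
No candidate beats all others: Varga beats Ueda beats Quinn beats Varga, a majority cycle.

No Condorcet winner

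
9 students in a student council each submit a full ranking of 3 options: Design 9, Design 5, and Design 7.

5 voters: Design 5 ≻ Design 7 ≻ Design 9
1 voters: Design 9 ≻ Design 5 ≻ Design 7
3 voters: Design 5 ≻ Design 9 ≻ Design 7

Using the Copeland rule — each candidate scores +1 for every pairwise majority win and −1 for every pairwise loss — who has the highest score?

Design 5

Pairwise results:
  Design 9 vs Design 5: Design 5 wins 8–1.
  Design 9 vs Design 7: Design 7 wins 5–4.
  Design 5 vs Design 7: Design 5 wins 9–0.
Copeland scores (wins − losses):
  Design 9: 0 − 2 = -2
  Design 5: 2 − 0 = 2
  Design 7: 1 − 1 = 0
Design 5 has the best Copeland score.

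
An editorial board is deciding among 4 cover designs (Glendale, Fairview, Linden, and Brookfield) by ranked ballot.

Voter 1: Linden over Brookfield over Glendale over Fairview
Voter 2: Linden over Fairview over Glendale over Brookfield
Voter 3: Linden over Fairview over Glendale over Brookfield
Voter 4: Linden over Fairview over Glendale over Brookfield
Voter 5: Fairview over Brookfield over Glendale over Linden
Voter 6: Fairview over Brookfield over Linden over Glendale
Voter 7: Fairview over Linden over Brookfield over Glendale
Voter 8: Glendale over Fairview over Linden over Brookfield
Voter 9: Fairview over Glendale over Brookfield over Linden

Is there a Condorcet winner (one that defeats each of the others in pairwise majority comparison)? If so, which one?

Fairview

Head-to-head results (9 voters total):
Glendale vs Fairview: Fairview wins 7–2.
Glendale vs Linden: Linden wins 6–3.
Glendale vs Brookfield: Glendale wins 5–4.
Fairview vs Linden: Fairview wins 5–4.
Fairview vs Brookfield: Fairview wins 8–1.
Linden vs Brookfield: Linden wins 6–3.
Fairview beats each rival — Glendale (7–2), Linden (5–4), Brookfield (8–1) — so Fairview is the Condorcet winner.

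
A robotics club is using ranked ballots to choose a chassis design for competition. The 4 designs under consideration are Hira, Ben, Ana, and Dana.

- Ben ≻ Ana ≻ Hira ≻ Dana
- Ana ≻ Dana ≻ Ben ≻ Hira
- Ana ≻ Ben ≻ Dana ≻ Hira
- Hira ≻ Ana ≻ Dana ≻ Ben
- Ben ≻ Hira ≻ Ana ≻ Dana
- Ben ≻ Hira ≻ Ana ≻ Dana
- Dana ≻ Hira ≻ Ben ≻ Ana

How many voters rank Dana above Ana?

1

Ballots ranking Dana above Ana: 1.
Ballots ranking Ana above Dana: 6.
So 1 of 7 voters prefer Dana to Ana.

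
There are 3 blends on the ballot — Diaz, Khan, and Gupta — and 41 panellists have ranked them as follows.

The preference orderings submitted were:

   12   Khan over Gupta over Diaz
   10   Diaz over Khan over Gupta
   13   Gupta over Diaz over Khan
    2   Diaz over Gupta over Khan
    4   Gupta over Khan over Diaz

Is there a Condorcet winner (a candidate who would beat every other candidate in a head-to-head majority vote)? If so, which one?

No Condorcet winner

Head-to-head results (41 voters total):
Diaz vs Khan: Diaz wins 25–16.
Diaz vs Gupta: Gupta wins 29–12.
Khan vs Gupta: Khan wins 22–19.
No candidate beats all others: Diaz beats Khan beats Gupta beats Diaz, a majority cycle.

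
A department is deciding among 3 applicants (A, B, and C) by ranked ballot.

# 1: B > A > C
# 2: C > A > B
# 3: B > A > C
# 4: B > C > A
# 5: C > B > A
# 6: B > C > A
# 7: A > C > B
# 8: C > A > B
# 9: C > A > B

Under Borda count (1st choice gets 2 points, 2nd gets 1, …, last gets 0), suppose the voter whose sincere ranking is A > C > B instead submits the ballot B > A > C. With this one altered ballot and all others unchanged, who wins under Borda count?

B

Borda totals with the altered ballot: A 6, B 11, C 10.
The switch changes the winner from C to B.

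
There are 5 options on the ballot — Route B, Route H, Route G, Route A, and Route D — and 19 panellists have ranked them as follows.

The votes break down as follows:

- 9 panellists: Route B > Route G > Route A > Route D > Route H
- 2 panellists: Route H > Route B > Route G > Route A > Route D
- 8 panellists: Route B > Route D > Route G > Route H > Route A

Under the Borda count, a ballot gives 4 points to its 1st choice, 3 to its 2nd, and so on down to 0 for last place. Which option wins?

Borda scores:
  Route B: 9·4 + 2·3 + 8·4 = 74
  Route H: 9·0 + 2·4 + 8·1 = 16
  Route G: 9·3 + 2·2 + 8·2 = 47
  Route A: 9·2 + 2·1 + 8·0 = 20
  Route D: 9·1 + 2·0 + 8·3 = 33
Route B has the highest total.

Route B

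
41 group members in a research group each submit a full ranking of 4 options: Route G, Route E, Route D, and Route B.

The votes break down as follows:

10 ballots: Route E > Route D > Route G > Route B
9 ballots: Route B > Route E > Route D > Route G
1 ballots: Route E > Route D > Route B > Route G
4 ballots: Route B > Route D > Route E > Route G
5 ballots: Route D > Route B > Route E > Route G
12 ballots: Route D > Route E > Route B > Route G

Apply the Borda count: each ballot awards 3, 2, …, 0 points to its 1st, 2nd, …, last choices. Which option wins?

Borda scores:
  Route G: 10·1 + 9·0 + 0 + 4·0 + 5·0 + 12·0 = 10
  Route E: 10·3 + 9·2 + 3 + 4·1 + 5·1 + 12·2 = 84
  Route D: 10·2 + 9·1 + 2 + 4·2 + 5·3 + 12·3 = 90
  Route B: 10·0 + 9·3 + 1 + 4·3 + 5·2 + 12·1 = 62
Route D has the highest total.

Route D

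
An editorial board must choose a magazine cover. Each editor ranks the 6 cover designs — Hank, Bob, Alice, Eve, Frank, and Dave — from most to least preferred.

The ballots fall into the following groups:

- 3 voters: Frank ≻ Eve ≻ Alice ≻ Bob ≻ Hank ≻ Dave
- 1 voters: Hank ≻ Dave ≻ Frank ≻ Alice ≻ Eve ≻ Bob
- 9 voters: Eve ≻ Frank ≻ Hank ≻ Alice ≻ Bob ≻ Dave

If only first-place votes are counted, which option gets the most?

Eve

First-place vote totals:
  Hank: 1
  Bob: 0
  Alice: 0
  Eve: 9
  Frank: 3
  Dave: 0
Eve has the most first-place votes.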